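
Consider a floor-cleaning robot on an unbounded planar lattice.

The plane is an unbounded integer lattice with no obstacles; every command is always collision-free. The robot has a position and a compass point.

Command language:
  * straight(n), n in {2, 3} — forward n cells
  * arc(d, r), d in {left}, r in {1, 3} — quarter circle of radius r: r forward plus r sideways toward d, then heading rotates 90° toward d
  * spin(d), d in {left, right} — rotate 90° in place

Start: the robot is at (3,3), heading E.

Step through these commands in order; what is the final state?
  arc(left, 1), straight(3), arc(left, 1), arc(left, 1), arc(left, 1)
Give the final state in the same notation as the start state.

at (3,6), heading E

begin: at (3,3), heading E
step 1 (arc(left, 1)): at (4,4), heading N
step 2 (straight(3)): at (4,7), heading N
step 3 (arc(left, 1)): at (3,8), heading W
step 4 (arc(left, 1)): at (2,7), heading S
step 5 (arc(left, 1)): at (3,6), heading E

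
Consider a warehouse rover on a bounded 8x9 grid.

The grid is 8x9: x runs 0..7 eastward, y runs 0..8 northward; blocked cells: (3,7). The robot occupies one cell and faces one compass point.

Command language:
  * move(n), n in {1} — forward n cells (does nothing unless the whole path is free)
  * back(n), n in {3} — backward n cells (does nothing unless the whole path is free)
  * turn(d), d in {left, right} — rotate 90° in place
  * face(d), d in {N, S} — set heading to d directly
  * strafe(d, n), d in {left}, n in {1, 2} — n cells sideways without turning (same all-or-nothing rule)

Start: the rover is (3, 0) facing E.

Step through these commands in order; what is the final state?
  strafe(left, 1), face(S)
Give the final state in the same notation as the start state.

initial: (3, 0) facing E
step 1 (strafe(left, 1)): (3, 1) facing E
step 2 (face(S)): (3, 1) facing S

(3, 1) facing S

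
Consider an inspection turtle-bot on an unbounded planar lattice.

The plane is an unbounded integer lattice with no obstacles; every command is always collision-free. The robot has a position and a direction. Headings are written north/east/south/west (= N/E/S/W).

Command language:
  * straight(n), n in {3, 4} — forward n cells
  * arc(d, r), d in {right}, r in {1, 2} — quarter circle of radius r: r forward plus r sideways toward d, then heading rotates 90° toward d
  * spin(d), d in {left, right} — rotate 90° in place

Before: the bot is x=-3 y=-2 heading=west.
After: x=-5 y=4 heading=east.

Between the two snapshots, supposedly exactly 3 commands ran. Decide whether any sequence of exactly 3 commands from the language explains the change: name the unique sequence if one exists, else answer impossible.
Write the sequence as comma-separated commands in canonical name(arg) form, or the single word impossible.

key: order matters: swapping arc(right, 2) and spin(right) lands elsewhere
initial: x=-3 y=-2 heading=west
step 1 (arc(right, 2)): x=-5 y=0 heading=north
step 2 (straight(4)): x=-5 y=4 heading=north
step 3 (spin(right)): x=-5 y=4 heading=east
no rival 3-sequence matches.

arc(right, 2), straight(4), spin(right)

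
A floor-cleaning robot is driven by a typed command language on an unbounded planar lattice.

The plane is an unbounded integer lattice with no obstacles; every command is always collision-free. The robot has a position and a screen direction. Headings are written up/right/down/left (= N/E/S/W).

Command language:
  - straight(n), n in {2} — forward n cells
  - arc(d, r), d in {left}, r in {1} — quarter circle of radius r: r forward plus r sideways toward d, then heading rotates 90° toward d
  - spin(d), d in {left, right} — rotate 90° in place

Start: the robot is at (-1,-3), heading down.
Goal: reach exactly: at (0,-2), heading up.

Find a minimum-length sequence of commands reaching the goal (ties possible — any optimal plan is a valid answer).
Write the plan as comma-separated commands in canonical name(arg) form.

spin(left), arc(left, 1)

initial: at (-1,-3), heading down
1. spin(left) → at (-1,-3), heading right
2. arc(left, 1) → at (0,-2), heading up
minimal: 2 command(s), checked below 2.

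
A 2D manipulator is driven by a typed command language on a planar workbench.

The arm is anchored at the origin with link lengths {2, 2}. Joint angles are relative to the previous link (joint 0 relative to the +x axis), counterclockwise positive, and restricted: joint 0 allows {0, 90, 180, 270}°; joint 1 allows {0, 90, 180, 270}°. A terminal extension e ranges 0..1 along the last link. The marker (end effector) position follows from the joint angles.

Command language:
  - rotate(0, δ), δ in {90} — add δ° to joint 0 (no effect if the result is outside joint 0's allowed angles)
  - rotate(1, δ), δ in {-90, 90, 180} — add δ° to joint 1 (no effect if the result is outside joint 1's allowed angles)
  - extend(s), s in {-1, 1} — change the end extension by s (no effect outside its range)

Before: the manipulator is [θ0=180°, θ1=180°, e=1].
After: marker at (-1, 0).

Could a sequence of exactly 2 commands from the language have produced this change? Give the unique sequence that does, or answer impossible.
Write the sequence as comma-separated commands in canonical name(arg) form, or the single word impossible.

begin: [θ0=180°, θ1=180°, e=1]
t=1 rotate(0, 90) ⇒ [θ0=270°, θ1=180°, e=1]
t=2 rotate(0, 90) ⇒ [θ0=0°, θ1=180°, e=1]
no rival 2-sequence matches.

rotate(0, 90), rotate(0, 90)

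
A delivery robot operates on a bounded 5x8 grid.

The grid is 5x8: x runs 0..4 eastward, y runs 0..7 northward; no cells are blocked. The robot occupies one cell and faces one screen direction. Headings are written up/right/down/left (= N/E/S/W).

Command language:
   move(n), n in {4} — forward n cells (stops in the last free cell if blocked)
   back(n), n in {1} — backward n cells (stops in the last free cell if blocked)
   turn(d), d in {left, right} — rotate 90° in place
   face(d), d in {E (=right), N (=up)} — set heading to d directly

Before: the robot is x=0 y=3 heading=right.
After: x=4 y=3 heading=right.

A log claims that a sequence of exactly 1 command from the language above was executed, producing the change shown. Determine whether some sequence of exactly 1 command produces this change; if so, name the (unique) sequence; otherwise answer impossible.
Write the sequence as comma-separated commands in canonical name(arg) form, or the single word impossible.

move(4)

key: heading stays E — the single command does not turn
begin: x=0 y=3 heading=right
step 1 (move(4)): x=4 y=3 heading=right
uniquely the one of 6 1-step routes that fits.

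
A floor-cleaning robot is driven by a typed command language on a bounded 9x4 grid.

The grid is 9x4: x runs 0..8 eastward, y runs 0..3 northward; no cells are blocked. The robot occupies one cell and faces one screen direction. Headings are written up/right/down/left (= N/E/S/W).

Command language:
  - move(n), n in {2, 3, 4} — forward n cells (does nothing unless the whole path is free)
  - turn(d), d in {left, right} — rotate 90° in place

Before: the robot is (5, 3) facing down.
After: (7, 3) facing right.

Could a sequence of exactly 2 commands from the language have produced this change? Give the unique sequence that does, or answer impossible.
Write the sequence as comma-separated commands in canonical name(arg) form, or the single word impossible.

key: order matters: swapping turn(left) and move(2) lands elsewhere
start: (5, 3) facing down
t=1 turn(left) ⇒ (5, 3) facing right
t=2 move(2) ⇒ (7, 3) facing right
all 25 alternatives checked — unique.

turn(left), move(2)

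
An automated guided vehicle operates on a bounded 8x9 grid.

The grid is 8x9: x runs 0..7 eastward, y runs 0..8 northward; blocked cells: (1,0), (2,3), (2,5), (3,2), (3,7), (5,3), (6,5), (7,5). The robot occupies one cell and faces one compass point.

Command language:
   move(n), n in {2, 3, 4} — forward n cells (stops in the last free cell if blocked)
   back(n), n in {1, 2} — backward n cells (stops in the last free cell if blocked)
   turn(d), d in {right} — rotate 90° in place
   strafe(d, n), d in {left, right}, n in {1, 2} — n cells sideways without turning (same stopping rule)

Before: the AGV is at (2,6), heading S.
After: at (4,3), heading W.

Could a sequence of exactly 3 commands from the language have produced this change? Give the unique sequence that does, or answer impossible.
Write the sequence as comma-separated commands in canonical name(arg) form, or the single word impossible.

key: running turn(right) before strafe(left, 2) would end elsewhere — order is forced
start: at (2,6), heading S
[1] after strafe(left, 2): at (4,6), heading S
[2] after move(3): at (4,3), heading S
[3] after turn(right): at (4,3), heading W
uniquely the one of 1000 3-step routes that fits.

strafe(left, 2), move(3), turn(right)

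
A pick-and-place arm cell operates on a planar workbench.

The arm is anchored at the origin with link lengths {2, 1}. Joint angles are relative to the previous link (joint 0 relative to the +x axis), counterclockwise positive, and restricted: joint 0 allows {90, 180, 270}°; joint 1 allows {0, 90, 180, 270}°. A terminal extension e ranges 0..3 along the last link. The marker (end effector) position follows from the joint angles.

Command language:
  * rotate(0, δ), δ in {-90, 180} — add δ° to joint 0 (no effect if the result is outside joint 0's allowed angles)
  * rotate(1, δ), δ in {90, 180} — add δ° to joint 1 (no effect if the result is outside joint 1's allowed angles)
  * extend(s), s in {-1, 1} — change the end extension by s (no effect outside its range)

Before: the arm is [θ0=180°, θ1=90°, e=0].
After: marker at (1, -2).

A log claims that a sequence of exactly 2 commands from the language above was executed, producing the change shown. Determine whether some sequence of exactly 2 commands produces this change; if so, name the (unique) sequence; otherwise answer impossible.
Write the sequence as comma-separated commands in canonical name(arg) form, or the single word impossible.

rotate(0, -90), rotate(0, 180)

key: order matters: swapping rotate(0, -90) and rotate(0, 180) lands elsewhere
start: [θ0=180°, θ1=90°, e=0]
t=1 rotate(0, -90) ⇒ [θ0=90°, θ1=90°, e=0]
t=2 rotate(0, 180) ⇒ [θ0=270°, θ1=90°, e=0]
no other 2-command option fits: unique.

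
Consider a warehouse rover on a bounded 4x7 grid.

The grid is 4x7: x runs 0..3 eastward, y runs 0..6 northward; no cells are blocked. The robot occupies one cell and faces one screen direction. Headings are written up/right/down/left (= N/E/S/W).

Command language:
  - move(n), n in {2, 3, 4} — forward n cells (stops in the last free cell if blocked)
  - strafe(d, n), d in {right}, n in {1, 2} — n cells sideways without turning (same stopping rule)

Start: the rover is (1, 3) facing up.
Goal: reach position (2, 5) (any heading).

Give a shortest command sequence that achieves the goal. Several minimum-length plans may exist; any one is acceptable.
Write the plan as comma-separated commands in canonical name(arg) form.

t0: (1, 3) facing up
step 1 (move(2)): (1, 5) facing up
step 2 (strafe(right, 1)): (2, 5) facing up
minimal: 2 command(s), checked below 2.

move(2), strafe(right, 1)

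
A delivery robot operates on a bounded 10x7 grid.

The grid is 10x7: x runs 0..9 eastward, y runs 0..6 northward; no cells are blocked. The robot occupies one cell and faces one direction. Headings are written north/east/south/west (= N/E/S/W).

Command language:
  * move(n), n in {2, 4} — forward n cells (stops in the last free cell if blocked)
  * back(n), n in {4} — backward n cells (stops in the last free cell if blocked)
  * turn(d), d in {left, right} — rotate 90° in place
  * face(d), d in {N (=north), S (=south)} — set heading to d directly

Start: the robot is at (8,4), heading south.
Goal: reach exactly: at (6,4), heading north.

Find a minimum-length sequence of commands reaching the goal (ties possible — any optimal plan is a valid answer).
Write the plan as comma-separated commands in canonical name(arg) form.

turn(right), move(2), face(N)

t0: at (8,4), heading south
step 1 (turn(right)): at (8,4), heading west
step 2 (move(2)): at (6,4), heading west
step 3 (face(N)): at (6,4), heading north
minimal: 3 command(s), checked below 3.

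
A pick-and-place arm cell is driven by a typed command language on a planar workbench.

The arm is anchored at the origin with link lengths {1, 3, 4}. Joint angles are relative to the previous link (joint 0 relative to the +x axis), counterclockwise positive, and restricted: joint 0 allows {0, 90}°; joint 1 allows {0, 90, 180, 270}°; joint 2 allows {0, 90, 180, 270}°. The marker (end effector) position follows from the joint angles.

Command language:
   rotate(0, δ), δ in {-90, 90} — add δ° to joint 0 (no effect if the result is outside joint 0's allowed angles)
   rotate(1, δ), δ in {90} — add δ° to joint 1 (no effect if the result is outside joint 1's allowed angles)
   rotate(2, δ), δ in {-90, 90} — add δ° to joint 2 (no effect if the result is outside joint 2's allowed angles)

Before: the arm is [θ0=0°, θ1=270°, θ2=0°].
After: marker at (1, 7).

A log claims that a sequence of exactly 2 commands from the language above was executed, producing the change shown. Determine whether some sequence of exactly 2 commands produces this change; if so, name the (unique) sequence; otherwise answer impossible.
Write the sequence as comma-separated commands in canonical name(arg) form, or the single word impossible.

rotate(1, 90), rotate(1, 90)

begin: [θ0=0°, θ1=270°, θ2=0°]
step 1 (rotate(1, 90)): [θ0=0°, θ1=0°, θ2=0°]
step 2 (rotate(1, 90)): [θ0=0°, θ1=90°, θ2=0°]
uniquely the one of 25 2-step routes that fits.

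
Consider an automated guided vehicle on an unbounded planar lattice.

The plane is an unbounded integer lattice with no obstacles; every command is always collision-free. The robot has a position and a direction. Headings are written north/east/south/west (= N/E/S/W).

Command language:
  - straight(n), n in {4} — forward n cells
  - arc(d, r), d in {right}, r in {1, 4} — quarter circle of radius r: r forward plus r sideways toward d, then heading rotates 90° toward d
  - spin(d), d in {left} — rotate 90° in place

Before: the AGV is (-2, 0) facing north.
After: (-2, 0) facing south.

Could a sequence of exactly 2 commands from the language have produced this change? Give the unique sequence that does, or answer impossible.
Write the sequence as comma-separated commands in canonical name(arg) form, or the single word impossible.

spin(left), spin(left)

key: (-2,0) unmoved — no command in the sequence translates
initial: (-2, 0) facing north
step 1 (spin(left)): (-2, 0) facing west
step 2 (spin(left)): (-2, 0) facing south
no other 2-command option fits: unique.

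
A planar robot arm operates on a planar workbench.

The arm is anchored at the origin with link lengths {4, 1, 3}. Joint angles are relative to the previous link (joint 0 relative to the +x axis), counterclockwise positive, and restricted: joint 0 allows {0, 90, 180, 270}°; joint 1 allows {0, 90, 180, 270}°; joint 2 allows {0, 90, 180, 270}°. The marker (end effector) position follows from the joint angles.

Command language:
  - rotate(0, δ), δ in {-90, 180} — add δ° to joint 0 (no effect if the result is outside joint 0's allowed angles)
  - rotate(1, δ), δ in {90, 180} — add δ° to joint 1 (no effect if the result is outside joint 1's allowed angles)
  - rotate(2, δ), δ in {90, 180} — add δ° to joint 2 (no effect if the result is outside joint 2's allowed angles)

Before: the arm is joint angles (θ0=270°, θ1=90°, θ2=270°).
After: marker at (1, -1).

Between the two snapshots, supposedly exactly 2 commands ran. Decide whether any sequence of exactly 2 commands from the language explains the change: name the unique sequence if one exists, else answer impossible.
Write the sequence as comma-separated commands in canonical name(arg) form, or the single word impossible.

rotate(2, 90), rotate(2, 90)

initial: joint angles (θ0=270°, θ1=90°, θ2=270°)
t=1 rotate(2, 90) ⇒ joint angles (θ0=270°, θ1=90°, θ2=0°)
t=2 rotate(2, 90) ⇒ joint angles (θ0=270°, θ1=90°, θ2=90°)
all 36 alternatives checked — unique.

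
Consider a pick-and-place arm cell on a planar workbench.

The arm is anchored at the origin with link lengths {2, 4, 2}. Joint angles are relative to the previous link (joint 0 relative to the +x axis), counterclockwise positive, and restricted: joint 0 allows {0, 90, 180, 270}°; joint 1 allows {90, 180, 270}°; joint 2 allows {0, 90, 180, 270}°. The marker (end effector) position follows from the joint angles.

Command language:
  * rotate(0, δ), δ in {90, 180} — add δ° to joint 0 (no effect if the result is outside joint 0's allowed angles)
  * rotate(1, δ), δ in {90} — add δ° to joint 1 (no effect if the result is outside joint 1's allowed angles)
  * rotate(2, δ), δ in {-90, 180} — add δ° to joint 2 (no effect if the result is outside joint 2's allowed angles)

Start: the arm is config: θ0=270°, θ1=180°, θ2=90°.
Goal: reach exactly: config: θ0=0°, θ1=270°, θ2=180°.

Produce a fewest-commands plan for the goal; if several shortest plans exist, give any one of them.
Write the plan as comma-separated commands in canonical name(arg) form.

start: config: θ0=270°, θ1=180°, θ2=90°
[1] after rotate(2, -90): config: θ0=270°, θ1=180°, θ2=0°
[2] after rotate(0, 90): config: θ0=0°, θ1=180°, θ2=0°
[3] after rotate(1, 90): config: θ0=0°, θ1=270°, θ2=0°
[4] after rotate(2, 180): config: θ0=0°, θ1=270°, θ2=180°
nothing shorter than 4 reaches the goal.

rotate(2, -90), rotate(0, 90), rotate(1, 90), rotate(2, 180)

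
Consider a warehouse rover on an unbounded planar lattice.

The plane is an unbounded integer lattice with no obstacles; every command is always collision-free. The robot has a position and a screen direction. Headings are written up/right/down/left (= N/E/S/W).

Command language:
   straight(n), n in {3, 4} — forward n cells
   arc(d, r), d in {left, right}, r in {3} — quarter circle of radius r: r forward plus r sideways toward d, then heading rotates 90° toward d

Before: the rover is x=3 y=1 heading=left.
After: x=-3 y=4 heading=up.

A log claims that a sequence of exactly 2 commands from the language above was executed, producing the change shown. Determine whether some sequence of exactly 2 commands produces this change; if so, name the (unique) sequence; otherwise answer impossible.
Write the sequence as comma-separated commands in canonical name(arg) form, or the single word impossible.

key: position moved to (-3,4) AND the heading swung to N — translation plus rotation needed
t0: x=3 y=1 heading=left
1. straight(3) → x=0 y=1 heading=left
2. arc(right, 3) → x=-3 y=4 heading=up
no other 2-command option fits: unique.

straight(3), arc(right, 3)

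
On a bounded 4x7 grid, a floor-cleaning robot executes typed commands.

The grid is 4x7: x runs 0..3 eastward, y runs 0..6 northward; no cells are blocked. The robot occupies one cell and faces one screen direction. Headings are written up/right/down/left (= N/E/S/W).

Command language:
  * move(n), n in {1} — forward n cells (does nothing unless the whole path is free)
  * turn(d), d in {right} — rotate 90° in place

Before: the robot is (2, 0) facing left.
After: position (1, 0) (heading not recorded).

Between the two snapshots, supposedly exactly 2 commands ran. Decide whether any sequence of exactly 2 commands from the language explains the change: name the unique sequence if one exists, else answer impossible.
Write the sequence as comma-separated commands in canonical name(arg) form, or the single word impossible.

move(1), turn(right)

key: running turn(right) before move(1) would end elsewhere — order is forced
start: (2, 0) facing left
[1] after move(1): (1, 0) facing left
[2] after turn(right): (1, 0) facing up
no rival 2-sequence matches.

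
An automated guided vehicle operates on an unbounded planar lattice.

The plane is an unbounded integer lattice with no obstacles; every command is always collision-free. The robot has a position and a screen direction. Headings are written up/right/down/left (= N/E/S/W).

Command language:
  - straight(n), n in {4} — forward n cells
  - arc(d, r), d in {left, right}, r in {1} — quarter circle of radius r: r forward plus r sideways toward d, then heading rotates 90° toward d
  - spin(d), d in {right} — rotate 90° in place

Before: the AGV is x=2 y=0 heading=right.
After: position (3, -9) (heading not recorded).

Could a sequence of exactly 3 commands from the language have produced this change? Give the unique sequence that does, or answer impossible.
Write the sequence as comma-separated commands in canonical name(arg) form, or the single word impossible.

arc(right, 1), straight(4), straight(4)

key: running straight(4) before arc(right, 1) would end elsewhere — order is forced
initial: x=2 y=0 heading=right
t=1 arc(right, 1) ⇒ x=3 y=-1 heading=down
t=2 straight(4) ⇒ x=3 y=-5 heading=down
t=3 straight(4) ⇒ x=3 y=-9 heading=down
no other 3-command option fits: unique.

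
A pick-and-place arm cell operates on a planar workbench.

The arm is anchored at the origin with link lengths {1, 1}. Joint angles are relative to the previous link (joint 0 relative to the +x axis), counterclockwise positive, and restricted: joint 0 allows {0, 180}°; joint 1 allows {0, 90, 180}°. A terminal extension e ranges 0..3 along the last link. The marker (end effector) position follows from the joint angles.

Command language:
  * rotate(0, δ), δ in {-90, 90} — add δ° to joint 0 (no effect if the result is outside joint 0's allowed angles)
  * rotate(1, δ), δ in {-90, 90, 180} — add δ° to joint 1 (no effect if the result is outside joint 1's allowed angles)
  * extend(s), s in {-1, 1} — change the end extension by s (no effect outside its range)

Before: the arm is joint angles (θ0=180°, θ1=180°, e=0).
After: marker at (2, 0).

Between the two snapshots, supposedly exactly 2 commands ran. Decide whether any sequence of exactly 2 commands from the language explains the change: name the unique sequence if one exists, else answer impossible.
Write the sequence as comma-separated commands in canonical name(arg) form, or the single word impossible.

from: joint angles (θ0=180°, θ1=180°, e=0)
1. extend(1) → joint angles (θ0=180°, θ1=180°, e=1)
2. extend(1) → joint angles (θ0=180°, θ1=180°, e=2)
all 49 alternatives checked — unique.

extend(1), extend(1)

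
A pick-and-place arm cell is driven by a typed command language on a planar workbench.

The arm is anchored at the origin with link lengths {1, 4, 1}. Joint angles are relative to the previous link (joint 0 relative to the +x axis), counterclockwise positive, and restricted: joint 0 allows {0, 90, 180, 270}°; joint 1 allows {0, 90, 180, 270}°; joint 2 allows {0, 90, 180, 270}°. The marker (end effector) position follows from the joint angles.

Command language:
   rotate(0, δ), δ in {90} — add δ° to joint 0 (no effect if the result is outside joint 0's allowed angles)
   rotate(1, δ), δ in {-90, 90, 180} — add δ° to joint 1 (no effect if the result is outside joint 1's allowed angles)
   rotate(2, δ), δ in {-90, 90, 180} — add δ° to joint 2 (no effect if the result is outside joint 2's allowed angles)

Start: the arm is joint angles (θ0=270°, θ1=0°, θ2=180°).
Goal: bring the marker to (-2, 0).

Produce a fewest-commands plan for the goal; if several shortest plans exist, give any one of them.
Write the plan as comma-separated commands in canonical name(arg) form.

initial: joint angles (θ0=270°, θ1=0°, θ2=180°)
step 1 (rotate(1, 180)): joint angles (θ0=270°, θ1=180°, θ2=180°)
step 2 (rotate(0, 90)): joint angles (θ0=0°, θ1=180°, θ2=180°)
minimal: 2 command(s), checked below 2.

rotate(1, 180), rotate(0, 90)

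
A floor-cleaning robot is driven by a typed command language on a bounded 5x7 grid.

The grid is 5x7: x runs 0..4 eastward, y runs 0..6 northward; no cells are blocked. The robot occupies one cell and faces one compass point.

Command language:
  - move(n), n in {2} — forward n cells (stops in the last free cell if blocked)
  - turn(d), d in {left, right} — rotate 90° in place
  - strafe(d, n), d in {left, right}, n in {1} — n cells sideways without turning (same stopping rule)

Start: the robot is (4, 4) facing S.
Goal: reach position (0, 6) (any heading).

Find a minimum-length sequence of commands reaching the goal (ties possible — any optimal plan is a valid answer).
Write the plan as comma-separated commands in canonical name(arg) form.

turn(right), strafe(right, 1), strafe(right, 1), move(2), move(2)

start: (4, 4) facing S
1. turn(right) → (4, 4) facing W
2. strafe(right, 1) → (4, 5) facing W
3. strafe(right, 1) → (4, 6) facing W
4. move(2) → (2, 6) facing W
5. move(2) → (0, 6) facing W
shorter routes all fall short; 5 is best.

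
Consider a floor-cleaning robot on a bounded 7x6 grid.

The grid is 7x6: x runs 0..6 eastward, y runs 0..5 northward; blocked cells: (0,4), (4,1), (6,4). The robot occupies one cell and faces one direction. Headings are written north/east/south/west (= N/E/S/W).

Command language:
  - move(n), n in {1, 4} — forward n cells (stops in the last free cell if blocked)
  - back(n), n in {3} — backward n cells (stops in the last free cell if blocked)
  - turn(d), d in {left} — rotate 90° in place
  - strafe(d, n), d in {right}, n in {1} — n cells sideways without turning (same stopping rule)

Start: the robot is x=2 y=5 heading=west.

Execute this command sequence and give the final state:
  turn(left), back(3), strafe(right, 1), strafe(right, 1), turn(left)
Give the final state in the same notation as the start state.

x=0 y=5 heading=east

from: x=2 y=5 heading=west
step 1 (turn(left)): x=2 y=5 heading=south
step 2 (back(3)): x=2 y=5 heading=south
step 3 (strafe(right, 1)): x=1 y=5 heading=south
step 4 (strafe(right, 1)): x=0 y=5 heading=south
step 5 (turn(left)): x=0 y=5 heading=east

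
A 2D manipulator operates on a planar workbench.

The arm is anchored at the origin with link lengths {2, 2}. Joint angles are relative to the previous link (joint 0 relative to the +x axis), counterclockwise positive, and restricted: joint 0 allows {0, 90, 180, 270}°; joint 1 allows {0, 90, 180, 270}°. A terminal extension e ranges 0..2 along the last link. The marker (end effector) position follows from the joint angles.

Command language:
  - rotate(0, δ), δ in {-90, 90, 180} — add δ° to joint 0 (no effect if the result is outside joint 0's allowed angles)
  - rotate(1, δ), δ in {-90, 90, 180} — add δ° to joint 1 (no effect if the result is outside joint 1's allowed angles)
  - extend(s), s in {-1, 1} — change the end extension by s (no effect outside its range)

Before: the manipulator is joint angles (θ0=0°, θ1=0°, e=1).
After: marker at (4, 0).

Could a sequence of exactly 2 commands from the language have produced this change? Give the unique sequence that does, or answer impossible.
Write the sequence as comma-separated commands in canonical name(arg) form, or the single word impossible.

start: joint angles (θ0=0°, θ1=0°, e=1)
1. extend(-1) → joint angles (θ0=0°, θ1=0°, e=0)
2. extend(-1) → joint angles (θ0=0°, θ1=0°, e=0)
uniquely the one of 64 2-step routes that fits.

extend(-1), extend(-1)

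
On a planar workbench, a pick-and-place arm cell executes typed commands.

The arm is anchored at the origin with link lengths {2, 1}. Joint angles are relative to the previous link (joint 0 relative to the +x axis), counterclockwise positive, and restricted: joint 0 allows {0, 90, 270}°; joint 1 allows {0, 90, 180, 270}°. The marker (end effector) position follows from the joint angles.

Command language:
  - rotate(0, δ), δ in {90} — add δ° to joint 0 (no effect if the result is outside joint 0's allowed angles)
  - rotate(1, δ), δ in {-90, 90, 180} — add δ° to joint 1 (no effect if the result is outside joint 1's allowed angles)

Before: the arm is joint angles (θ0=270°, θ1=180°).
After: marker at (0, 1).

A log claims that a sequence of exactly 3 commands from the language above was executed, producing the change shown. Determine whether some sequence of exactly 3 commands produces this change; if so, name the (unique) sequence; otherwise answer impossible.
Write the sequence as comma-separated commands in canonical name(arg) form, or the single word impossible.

rotate(0, 90), rotate(0, 90), rotate(0, 90)

begin: joint angles (θ0=270°, θ1=180°)
step 1 (rotate(0, 90)): joint angles (θ0=0°, θ1=180°)
step 2 (rotate(0, 90)): joint angles (θ0=90°, θ1=180°)
step 3 (rotate(0, 90)): joint angles (θ0=90°, θ1=180°)
no rival 3-sequence matches.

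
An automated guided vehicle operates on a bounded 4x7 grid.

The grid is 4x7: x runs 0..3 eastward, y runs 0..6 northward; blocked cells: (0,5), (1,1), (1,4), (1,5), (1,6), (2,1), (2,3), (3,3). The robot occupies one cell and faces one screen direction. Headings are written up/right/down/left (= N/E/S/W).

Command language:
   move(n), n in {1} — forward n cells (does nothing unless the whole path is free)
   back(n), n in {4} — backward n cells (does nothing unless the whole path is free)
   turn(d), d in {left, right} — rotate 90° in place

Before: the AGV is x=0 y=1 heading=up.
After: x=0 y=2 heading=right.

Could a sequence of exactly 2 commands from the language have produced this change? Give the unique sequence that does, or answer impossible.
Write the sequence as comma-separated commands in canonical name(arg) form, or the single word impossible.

move(1), turn(right)

key: position moved to (0,2) AND the heading swung to E — translation plus rotation needed
begin: x=0 y=1 heading=up
[1] after move(1): x=0 y=2 heading=up
[2] after turn(right): x=0 y=2 heading=right
no rival 2-sequence matches.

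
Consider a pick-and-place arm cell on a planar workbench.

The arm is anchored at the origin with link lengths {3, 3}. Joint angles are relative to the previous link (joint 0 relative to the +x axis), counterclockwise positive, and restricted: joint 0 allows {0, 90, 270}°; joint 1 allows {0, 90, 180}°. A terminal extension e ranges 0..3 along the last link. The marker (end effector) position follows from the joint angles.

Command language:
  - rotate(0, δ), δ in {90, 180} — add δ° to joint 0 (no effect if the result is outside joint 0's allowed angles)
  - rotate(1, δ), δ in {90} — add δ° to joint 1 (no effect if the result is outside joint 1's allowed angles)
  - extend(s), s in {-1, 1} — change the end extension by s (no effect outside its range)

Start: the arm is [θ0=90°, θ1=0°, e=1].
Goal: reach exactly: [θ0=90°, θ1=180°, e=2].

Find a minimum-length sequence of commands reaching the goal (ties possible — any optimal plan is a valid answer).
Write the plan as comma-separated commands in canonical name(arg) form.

start: [θ0=90°, θ1=0°, e=1]
step 1 (extend(1)): [θ0=90°, θ1=0°, e=2]
step 2 (rotate(1, 90)): [θ0=90°, θ1=90°, e=2]
step 3 (rotate(1, 90)): [θ0=90°, θ1=180°, e=2]
minimal: 3 command(s), checked below 3.

extend(1), rotate(1, 90), rotate(1, 90)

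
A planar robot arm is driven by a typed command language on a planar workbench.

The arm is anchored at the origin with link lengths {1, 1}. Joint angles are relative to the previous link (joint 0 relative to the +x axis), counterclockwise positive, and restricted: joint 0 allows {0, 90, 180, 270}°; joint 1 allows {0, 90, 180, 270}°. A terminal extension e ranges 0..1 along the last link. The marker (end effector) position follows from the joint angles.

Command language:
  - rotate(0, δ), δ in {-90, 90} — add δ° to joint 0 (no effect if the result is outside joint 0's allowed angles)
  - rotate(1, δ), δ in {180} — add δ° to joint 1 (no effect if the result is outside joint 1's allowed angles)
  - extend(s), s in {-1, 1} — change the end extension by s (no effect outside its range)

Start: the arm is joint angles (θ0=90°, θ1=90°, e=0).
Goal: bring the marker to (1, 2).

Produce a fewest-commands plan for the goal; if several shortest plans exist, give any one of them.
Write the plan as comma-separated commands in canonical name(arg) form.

rotate(0, -90), extend(1)

begin: joint angles (θ0=90°, θ1=90°, e=0)
step 1 (rotate(0, -90)): joint angles (θ0=0°, θ1=90°, e=0)
step 2 (extend(1)): joint angles (θ0=0°, θ1=90°, e=1)
no 1-step plan works, so 2 is optimal.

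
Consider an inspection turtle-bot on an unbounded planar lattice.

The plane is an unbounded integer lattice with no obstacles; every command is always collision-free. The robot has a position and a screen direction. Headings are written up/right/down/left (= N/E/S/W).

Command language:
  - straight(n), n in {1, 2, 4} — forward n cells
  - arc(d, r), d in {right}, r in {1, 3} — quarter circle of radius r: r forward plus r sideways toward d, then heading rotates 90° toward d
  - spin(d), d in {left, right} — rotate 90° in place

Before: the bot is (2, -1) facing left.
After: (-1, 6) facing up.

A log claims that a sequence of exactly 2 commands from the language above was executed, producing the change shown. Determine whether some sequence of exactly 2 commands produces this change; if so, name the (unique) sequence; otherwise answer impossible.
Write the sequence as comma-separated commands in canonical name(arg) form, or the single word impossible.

arc(right, 3), straight(4)

key: position moved to (-1,6) AND the heading swung to N — translation plus rotation needed
t0: (2, -1) facing left
1. arc(right, 3) → (-1, 2) facing up
2. straight(4) → (-1, 6) facing up
no other 2-command option fits: unique.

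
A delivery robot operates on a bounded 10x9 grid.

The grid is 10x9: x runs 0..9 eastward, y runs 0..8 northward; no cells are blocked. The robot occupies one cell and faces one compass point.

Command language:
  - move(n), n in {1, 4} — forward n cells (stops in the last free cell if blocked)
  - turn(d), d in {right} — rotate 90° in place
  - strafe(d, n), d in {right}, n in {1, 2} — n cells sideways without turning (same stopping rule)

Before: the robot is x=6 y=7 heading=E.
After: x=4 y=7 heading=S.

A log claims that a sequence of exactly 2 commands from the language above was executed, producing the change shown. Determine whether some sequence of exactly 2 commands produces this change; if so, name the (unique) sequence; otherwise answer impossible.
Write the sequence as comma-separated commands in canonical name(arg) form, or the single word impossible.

turn(right), strafe(right, 2)

key: running strafe(right, 2) before turn(right) would end elsewhere — order is forced
initial: x=6 y=7 heading=E
[1] after turn(right): x=6 y=7 heading=S
[2] after strafe(right, 2): x=4 y=7 heading=S
no rival 2-sequence matches.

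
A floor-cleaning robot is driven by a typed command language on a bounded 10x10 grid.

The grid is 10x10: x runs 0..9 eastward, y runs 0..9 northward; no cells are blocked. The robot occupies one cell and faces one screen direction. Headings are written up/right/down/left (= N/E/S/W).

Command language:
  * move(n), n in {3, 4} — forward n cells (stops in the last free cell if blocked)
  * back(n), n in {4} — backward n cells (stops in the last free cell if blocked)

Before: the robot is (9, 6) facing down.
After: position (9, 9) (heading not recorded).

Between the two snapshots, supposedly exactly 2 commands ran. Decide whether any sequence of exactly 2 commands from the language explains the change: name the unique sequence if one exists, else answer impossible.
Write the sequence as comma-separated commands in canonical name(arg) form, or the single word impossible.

back(4), back(4)

key: the first back(4) runs into the grid edge before its full distance
from: (9, 6) facing down
1. back(4) → (9, 9) facing down
2. back(4) → (9, 9) facing down
all 9 alternatives checked — unique.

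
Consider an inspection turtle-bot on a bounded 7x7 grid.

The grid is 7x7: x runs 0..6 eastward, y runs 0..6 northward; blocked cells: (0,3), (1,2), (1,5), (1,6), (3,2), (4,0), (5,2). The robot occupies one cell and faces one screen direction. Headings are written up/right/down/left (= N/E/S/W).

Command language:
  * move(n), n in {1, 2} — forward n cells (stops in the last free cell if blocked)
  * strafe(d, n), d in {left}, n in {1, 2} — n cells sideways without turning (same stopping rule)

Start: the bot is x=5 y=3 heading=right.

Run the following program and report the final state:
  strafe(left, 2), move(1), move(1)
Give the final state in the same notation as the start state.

x=6 y=5 heading=right

initial: x=5 y=3 heading=right
step 1 (strafe(left, 2)): x=5 y=5 heading=right
step 2 (move(1)): x=6 y=5 heading=right
step 3 (move(1)): x=6 y=5 heading=right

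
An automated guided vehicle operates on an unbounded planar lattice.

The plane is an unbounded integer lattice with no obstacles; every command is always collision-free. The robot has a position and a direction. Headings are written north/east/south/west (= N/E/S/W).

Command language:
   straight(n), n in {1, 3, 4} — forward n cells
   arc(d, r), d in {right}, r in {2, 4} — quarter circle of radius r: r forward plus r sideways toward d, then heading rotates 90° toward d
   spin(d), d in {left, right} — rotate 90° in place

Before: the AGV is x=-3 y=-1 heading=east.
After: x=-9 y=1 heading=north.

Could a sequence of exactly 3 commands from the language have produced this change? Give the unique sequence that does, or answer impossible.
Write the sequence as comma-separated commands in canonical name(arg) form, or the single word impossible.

key: position moved to (-9,1) AND the heading swung to N — translation plus rotation needed
initial: x=-3 y=-1 heading=east
[1] after spin(right): x=-3 y=-1 heading=south
[2] after arc(right, 2): x=-5 y=-3 heading=west
[3] after arc(right, 4): x=-9 y=1 heading=north
no other 3-command option fits: unique.

spin(right), arc(right, 2), arc(right, 4)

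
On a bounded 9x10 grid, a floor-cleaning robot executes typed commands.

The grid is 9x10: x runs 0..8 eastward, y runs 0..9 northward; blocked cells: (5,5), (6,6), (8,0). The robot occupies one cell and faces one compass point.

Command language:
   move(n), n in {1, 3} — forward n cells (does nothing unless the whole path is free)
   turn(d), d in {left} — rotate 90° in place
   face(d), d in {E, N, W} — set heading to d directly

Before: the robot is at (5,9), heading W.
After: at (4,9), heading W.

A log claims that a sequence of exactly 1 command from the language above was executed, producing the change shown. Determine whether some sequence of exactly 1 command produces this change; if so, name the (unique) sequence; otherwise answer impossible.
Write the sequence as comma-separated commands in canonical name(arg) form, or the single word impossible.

key: heading stays W — the single command does not turn
t0: at (5,9), heading W
t=1 move(1) ⇒ at (4,9), heading W
no other 1-command option fits: unique.

move(1)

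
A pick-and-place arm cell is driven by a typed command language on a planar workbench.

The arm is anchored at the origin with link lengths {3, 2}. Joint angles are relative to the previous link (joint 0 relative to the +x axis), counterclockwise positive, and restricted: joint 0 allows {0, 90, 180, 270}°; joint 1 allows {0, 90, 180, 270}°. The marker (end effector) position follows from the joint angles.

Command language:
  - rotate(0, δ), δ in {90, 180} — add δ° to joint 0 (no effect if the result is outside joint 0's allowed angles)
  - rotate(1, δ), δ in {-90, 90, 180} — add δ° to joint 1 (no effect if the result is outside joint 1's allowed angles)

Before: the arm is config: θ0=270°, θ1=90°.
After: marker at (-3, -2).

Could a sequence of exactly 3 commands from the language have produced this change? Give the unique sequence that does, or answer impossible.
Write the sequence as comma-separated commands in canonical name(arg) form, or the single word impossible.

rotate(0, 90), rotate(0, 90), rotate(0, 90)

initial: config: θ0=270°, θ1=90°
step 1 (rotate(0, 90)): config: θ0=0°, θ1=90°
step 2 (rotate(0, 90)): config: θ0=90°, θ1=90°
step 3 (rotate(0, 90)): config: θ0=180°, θ1=90°
uniquely the one of 125 3-step routes that fits.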